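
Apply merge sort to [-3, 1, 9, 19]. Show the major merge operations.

Divide and conquer:
  Merge [-3] + [1] -> [-3, 1]
  Merge [9] + [19] -> [9, 19]
  Merge [-3, 1] + [9, 19] -> [-3, 1, 9, 19]


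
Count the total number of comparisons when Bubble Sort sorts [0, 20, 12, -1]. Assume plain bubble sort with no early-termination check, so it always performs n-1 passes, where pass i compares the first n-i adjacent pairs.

Pass 1: compare adjacent pairs (0,1)..(2,3) = 3 comparison(s), 2 swap(s) -> [0, 12, -1, 20]
Pass 2: compare adjacent pairs (0,1)..(1,2) = 2 comparison(s), 1 swap(s) -> [0, -1, 12, 20]
Pass 3: compare adjacent pairs (0,1)..(0,1) = 1 comparison(s), 1 swap(s) -> [-1, 0, 12, 20]
Total comparisons: 3 + 2 + 1 = 6


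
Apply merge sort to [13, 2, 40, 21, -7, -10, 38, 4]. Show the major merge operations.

Divide and conquer:
  Merge [13] + [2] -> [2, 13]
  Merge [40] + [21] -> [21, 40]
  Merge [2, 13] + [21, 40] -> [2, 13, 21, 40]
  Merge [-7] + [-10] -> [-10, -7]
  Merge [38] + [4] -> [4, 38]
  Merge [-10, -7] + [4, 38] -> [-10, -7, 4, 38]
  Merge [2, 13, 21, 40] + [-10, -7, 4, 38] -> [-10, -7, 2, 4, 13, 21, 38, 40]


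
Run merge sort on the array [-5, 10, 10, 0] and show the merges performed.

Divide and conquer:
  Merge [-5] + [10] -> [-5, 10]
  Merge [10] + [0] -> [0, 10]
  Merge [-5, 10] + [0, 10] -> [-5, 0, 10, 10]


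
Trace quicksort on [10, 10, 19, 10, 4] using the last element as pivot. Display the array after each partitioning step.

Partition 1: pivot=4 at index 0 -> [4, 10, 19, 10, 10]
Partition 2: pivot=10 at index 3 -> [4, 10, 10, 10, 19]
Partition 3: pivot=10 at index 2 -> [4, 10, 10, 10, 19]


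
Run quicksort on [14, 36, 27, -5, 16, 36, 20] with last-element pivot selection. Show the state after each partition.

Partition 1: pivot=20 at index 3 -> [14, -5, 16, 20, 27, 36, 36]
Partition 2: pivot=16 at index 2 -> [14, -5, 16, 20, 27, 36, 36]
Partition 3: pivot=-5 at index 0 -> [-5, 14, 16, 20, 27, 36, 36]
Partition 4: pivot=36 at index 6 -> [-5, 14, 16, 20, 27, 36, 36]
Partition 5: pivot=36 at index 5 -> [-5, 14, 16, 20, 27, 36, 36]


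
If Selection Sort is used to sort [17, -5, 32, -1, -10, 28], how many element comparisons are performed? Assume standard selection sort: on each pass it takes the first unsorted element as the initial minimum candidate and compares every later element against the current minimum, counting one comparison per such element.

Pass 1: scan indices 1..5 for the minimum = 5 comparison(s); min is -10, place at index 0 -> [-10, -5, 32, -1, 17, 28]
Pass 2: scan indices 2..5 for the minimum = 4 comparison(s); min is -5, place at index 1 -> [-10, -5, 32, -1, 17, 28]
Pass 3: scan indices 3..5 for the minimum = 3 comparison(s); min is -1, place at index 2 -> [-10, -5, -1, 32, 17, 28]
Pass 4: scan indices 4..5 for the minimum = 2 comparison(s); min is 17, place at index 3 -> [-10, -5, -1, 17, 32, 28]
Pass 5: scan indices 5..5 for the minimum = 1 comparison(s); min is 28, place at index 4 -> [-10, -5, -1, 17, 28, 32]
Selection sort always scans the whole unsorted suffix, so the count is (n-1) + (n-2) + ... + 1 = n(n-1)/2 = 6*5/2 = 15 regardless of the input order.
Total comparisons: 5 + 4 + 3 + 2 + 1 = 15


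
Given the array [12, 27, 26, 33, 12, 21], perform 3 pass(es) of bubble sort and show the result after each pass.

After pass 1: [12, 26, 27, 12, 21, 33] (3 swaps)
After pass 2: [12, 26, 12, 21, 27, 33] (2 swaps)
After pass 3: [12, 12, 21, 26, 27, 33] (2 swaps)
Total swaps: 7


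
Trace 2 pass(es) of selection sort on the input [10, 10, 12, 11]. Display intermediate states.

Pass 1: Select minimum 10 at index 0, swap -> [10, 10, 12, 11]
Pass 2: Select minimum 10 at index 1, swap -> [10, 10, 12, 11]


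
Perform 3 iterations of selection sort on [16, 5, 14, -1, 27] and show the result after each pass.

Pass 1: Select minimum -1 at index 3, swap -> [-1, 5, 14, 16, 27]
Pass 2: Select minimum 5 at index 1, swap -> [-1, 5, 14, 16, 27]
Pass 3: Select minimum 14 at index 2, swap -> [-1, 5, 14, 16, 27]


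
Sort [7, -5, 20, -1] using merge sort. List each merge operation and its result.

Divide and conquer:
  Merge [7] + [-5] -> [-5, 7]
  Merge [20] + [-1] -> [-1, 20]
  Merge [-5, 7] + [-1, 20] -> [-5, -1, 7, 20]


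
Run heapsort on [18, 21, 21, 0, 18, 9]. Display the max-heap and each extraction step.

Build heap: [21, 18, 21, 0, 18, 9]
Extract 21: [21, 18, 9, 0, 18, 21]
Extract 21: [18, 18, 9, 0, 21, 21]
Extract 18: [18, 0, 9, 18, 21, 21]
Extract 18: [9, 0, 18, 18, 21, 21]
Extract 9: [0, 9, 18, 18, 21, 21]


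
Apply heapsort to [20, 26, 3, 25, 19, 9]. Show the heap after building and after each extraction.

Build heap: [26, 25, 9, 20, 19, 3]
Extract 26: [25, 20, 9, 3, 19, 26]
Extract 25: [20, 19, 9, 3, 25, 26]
Extract 20: [19, 3, 9, 20, 25, 26]
Extract 19: [9, 3, 19, 20, 25, 26]
Extract 9: [3, 9, 19, 20, 25, 26]


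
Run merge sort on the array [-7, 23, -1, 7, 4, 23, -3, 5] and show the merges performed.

Divide and conquer:
  Merge [-7] + [23] -> [-7, 23]
  Merge [-1] + [7] -> [-1, 7]
  Merge [-7, 23] + [-1, 7] -> [-7, -1, 7, 23]
  Merge [4] + [23] -> [4, 23]
  Merge [-3] + [5] -> [-3, 5]
  Merge [4, 23] + [-3, 5] -> [-3, 4, 5, 23]
  Merge [-7, -1, 7, 23] + [-3, 4, 5, 23] -> [-7, -3, -1, 4, 5, 7, 23, 23]


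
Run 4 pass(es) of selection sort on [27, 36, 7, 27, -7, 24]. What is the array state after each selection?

Pass 1: Select minimum -7 at index 4, swap -> [-7, 36, 7, 27, 27, 24]
Pass 2: Select minimum 7 at index 2, swap -> [-7, 7, 36, 27, 27, 24]
Pass 3: Select minimum 24 at index 5, swap -> [-7, 7, 24, 27, 27, 36]
Pass 4: Select minimum 27 at index 3, swap -> [-7, 7, 24, 27, 27, 36]


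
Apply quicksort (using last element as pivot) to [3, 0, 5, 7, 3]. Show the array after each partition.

Partition 1: pivot=3 at index 2 -> [3, 0, 3, 7, 5]
Partition 2: pivot=0 at index 0 -> [0, 3, 3, 7, 5]
Partition 3: pivot=5 at index 3 -> [0, 3, 3, 5, 7]


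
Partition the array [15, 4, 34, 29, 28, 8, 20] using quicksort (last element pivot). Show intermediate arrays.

Partition 1: pivot=20 at index 3 -> [15, 4, 8, 20, 28, 34, 29]
Partition 2: pivot=8 at index 1 -> [4, 8, 15, 20, 28, 34, 29]
Partition 3: pivot=29 at index 5 -> [4, 8, 15, 20, 28, 29, 34]


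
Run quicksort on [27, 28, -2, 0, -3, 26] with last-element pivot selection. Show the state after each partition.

Partition 1: pivot=26 at index 3 -> [-2, 0, -3, 26, 27, 28]
Partition 2: pivot=-3 at index 0 -> [-3, 0, -2, 26, 27, 28]
Partition 3: pivot=-2 at index 1 -> [-3, -2, 0, 26, 27, 28]
Partition 4: pivot=28 at index 5 -> [-3, -2, 0, 26, 27, 28]


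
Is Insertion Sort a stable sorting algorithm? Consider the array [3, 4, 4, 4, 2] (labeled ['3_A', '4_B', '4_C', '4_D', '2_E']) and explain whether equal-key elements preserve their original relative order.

Trace Insertion Sort on the labeled array (the key is the number; the letter only tracks identity):
  Insert 4_B at index 1: [3_A, 4_B, 4_C, 4_D, 2_E]
  Insert 4_C at index 2: [3_A, 4_B, 4_C, 4_D, 2_E]
  Insert 4_D at index 3: [3_A, 4_B, 4_C, 4_D, 2_E]
  Insert 2_E at index 0: [2_E, 3_A, 4_B, 4_C, 4_D]
Final order: [2_E, 3_A, 4_B, 4_C, 4_D]
Equal keys:
  value 4: originally 4_B, 4_C, 4_D; after sorting 4_B, 4_C, 4_D -> order preserved
All equal keys kept their original relative order. Insertion Sort is stable: elements are shifted only while they are strictly greater than the key, so a key is inserted after any equal elements already placed.
Answer: Stable


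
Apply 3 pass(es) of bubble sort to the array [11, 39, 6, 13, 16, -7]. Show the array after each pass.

After pass 1: [11, 6, 13, 16, -7, 39] (4 swaps)
After pass 2: [6, 11, 13, -7, 16, 39] (2 swaps)
After pass 3: [6, 11, -7, 13, 16, 39] (1 swaps)
Total swaps: 7


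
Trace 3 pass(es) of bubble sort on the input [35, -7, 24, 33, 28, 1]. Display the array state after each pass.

After pass 1: [-7, 24, 33, 28, 1, 35] (5 swaps)
After pass 2: [-7, 24, 28, 1, 33, 35] (2 swaps)
After pass 3: [-7, 24, 1, 28, 33, 35] (1 swaps)
Total swaps: 8


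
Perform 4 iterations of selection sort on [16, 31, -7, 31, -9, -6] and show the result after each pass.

Pass 1: Select minimum -9 at index 4, swap -> [-9, 31, -7, 31, 16, -6]
Pass 2: Select minimum -7 at index 2, swap -> [-9, -7, 31, 31, 16, -6]
Pass 3: Select minimum -6 at index 5, swap -> [-9, -7, -6, 31, 16, 31]
Pass 4: Select minimum 16 at index 4, swap -> [-9, -7, -6, 16, 31, 31]


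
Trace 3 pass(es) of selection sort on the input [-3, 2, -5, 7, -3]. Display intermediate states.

Pass 1: Select minimum -5 at index 2, swap -> [-5, 2, -3, 7, -3]
Pass 2: Select minimum -3 at index 2, swap -> [-5, -3, 2, 7, -3]
Pass 3: Select minimum -3 at index 4, swap -> [-5, -3, -3, 7, 2]


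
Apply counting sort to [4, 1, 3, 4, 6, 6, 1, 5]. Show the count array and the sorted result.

Count array: [0, 2, 0, 1, 2, 1, 2]
(count[i] = number of elements equal to i)
Cumulative count: [0, 2, 2, 3, 5, 6, 8]
Sorted: [1, 1, 3, 4, 4, 5, 6, 6]


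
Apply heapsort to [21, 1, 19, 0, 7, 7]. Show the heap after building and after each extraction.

Build heap: [21, 7, 19, 0, 1, 7]
Extract 21: [19, 7, 7, 0, 1, 21]
Extract 19: [7, 1, 7, 0, 19, 21]
Extract 7: [7, 1, 0, 7, 19, 21]
Extract 7: [1, 0, 7, 7, 19, 21]
Extract 1: [0, 1, 7, 7, 19, 21]


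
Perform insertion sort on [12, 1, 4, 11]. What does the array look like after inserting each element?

First element 12 is already 'sorted'
Insert 1: shifted 1 elements -> [1, 12, 4, 11]
Insert 4: shifted 1 elements -> [1, 4, 12, 11]
Insert 11: shifted 1 elements -> [1, 4, 11, 12]


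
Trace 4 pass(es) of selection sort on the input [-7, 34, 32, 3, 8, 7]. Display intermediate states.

Pass 1: Select minimum -7 at index 0, swap -> [-7, 34, 32, 3, 8, 7]
Pass 2: Select minimum 3 at index 3, swap -> [-7, 3, 32, 34, 8, 7]
Pass 3: Select minimum 7 at index 5, swap -> [-7, 3, 7, 34, 8, 32]
Pass 4: Select minimum 8 at index 4, swap -> [-7, 3, 7, 8, 34, 32]


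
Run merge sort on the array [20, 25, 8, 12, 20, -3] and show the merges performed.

Divide and conquer:
  Merge [25] + [8] -> [8, 25]
  Merge [20] + [8, 25] -> [8, 20, 25]
  Merge [20] + [-3] -> [-3, 20]
  Merge [12] + [-3, 20] -> [-3, 12, 20]
  Merge [8, 20, 25] + [-3, 12, 20] -> [-3, 8, 12, 20, 20, 25]


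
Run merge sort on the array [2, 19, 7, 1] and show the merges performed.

Divide and conquer:
  Merge [2] + [19] -> [2, 19]
  Merge [7] + [1] -> [1, 7]
  Merge [2, 19] + [1, 7] -> [1, 2, 7, 19]


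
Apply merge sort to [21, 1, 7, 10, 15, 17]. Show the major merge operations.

Divide and conquer:
  Merge [1] + [7] -> [1, 7]
  Merge [21] + [1, 7] -> [1, 7, 21]
  Merge [15] + [17] -> [15, 17]
  Merge [10] + [15, 17] -> [10, 15, 17]
  Merge [1, 7, 21] + [10, 15, 17] -> [1, 7, 10, 15, 17, 21]


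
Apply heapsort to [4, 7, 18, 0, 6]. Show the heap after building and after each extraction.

Build heap: [18, 7, 4, 0, 6]
Extract 18: [7, 6, 4, 0, 18]
Extract 7: [6, 0, 4, 7, 18]
Extract 6: [4, 0, 6, 7, 18]
Extract 4: [0, 4, 6, 7, 18]


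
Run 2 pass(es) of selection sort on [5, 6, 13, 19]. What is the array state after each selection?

Pass 1: Select minimum 5 at index 0, swap -> [5, 6, 13, 19]
Pass 2: Select minimum 6 at index 1, swap -> [5, 6, 13, 19]


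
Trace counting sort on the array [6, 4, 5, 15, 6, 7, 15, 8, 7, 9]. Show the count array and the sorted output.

Count array: [0, 0, 0, 0, 1, 1, 2, 2, 1, 1, 0, 0, 0, 0, 0, 2]
(count[i] = number of elements equal to i)
Cumulative count: [0, 0, 0, 0, 1, 2, 4, 6, 7, 8, 8, 8, 8, 8, 8, 10]
Sorted: [4, 5, 6, 6, 7, 7, 8, 9, 15, 15]


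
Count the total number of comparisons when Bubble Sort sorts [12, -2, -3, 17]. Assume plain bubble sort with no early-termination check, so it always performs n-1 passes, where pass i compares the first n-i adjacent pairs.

Pass 1: compare adjacent pairs (0,1)..(2,3) = 3 comparison(s), 2 swap(s) -> [-2, -3, 12, 17]
Pass 2: compare adjacent pairs (0,1)..(1,2) = 2 comparison(s), 1 swap(s) -> [-3, -2, 12, 17]
Pass 3: compare adjacent pairs (0,1)..(0,1) = 1 comparison(s), 0 swap(s) -> [-3, -2, 12, 17]
Total comparisons: 3 + 2 + 1 = 6


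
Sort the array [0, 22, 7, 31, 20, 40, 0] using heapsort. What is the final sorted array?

Build heap: [40, 31, 7, 22, 20, 0, 0]
Extract 40: [31, 22, 7, 0, 20, 0, 40]
Extract 31: [22, 20, 7, 0, 0, 31, 40]
Extract 22: [20, 0, 7, 0, 22, 31, 40]
Extract 20: [7, 0, 0, 20, 22, 31, 40]
Extract 7: [0, 0, 7, 20, 22, 31, 40]
Extract 0: [0, 0, 7, 20, 22, 31, 40]


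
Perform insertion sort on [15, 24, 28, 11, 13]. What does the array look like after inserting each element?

First element 15 is already 'sorted'
Insert 24: shifted 0 elements -> [15, 24, 28, 11, 13]
Insert 28: shifted 0 elements -> [15, 24, 28, 11, 13]
Insert 11: shifted 3 elements -> [11, 15, 24, 28, 13]
Insert 13: shifted 3 elements -> [11, 13, 15, 24, 28]


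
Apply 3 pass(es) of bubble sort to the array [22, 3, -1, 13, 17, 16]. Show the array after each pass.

After pass 1: [3, -1, 13, 17, 16, 22] (5 swaps)
After pass 2: [-1, 3, 13, 16, 17, 22] (2 swaps)
After pass 3: [-1, 3, 13, 16, 17, 22] (0 swaps)
Total swaps: 7


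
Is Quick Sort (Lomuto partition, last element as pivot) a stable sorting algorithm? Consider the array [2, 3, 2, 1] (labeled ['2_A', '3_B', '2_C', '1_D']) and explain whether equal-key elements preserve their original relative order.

Trace Quick Sort on the labeled array (the key is the number; the letter only tracks identity):
  Partition indices 0..3 around pivot 1_D -> [1_D, 3_B, 2_C, 2_A]
  Partition indices 1..3 around pivot 2_A -> [1_D, 2_C, 2_A, 3_B]
Final order: [1_D, 2_C, 2_A, 3_B]
Equal keys:
  value 2: originally 2_A, 2_C; after sorting 2_C, 2_A -> order changed
Equal keys were reordered, so Quick Sort is not stable: partition swaps elements across long distances and can reorder equal keys. (One such input is enough; an unstable sort may happen to preserve order on other inputs, but it gives no guarantee.)
Answer: Not stable


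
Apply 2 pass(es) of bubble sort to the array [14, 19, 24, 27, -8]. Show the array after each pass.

After pass 1: [14, 19, 24, -8, 27] (1 swaps)
After pass 2: [14, 19, -8, 24, 27] (1 swaps)
Total swaps: 2


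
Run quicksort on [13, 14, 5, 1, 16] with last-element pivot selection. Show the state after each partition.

Partition 1: pivot=16 at index 4 -> [13, 14, 5, 1, 16]
Partition 2: pivot=1 at index 0 -> [1, 14, 5, 13, 16]
Partition 3: pivot=13 at index 2 -> [1, 5, 13, 14, 16]


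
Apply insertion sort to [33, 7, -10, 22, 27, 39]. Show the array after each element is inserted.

First element 33 is already 'sorted'
Insert 7: shifted 1 elements -> [7, 33, -10, 22, 27, 39]
Insert -10: shifted 2 elements -> [-10, 7, 33, 22, 27, 39]
Insert 22: shifted 1 elements -> [-10, 7, 22, 33, 27, 39]
Insert 27: shifted 1 elements -> [-10, 7, 22, 27, 33, 39]
Insert 39: shifted 0 elements -> [-10, 7, 22, 27, 33, 39]


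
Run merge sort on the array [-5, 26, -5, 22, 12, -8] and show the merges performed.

Divide and conquer:
  Merge [26] + [-5] -> [-5, 26]
  Merge [-5] + [-5, 26] -> [-5, -5, 26]
  Merge [12] + [-8] -> [-8, 12]
  Merge [22] + [-8, 12] -> [-8, 12, 22]
  Merge [-5, -5, 26] + [-8, 12, 22] -> [-8, -5, -5, 12, 22, 26]


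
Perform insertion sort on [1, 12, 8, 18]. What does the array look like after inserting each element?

First element 1 is already 'sorted'
Insert 12: shifted 0 elements -> [1, 12, 8, 18]
Insert 8: shifted 1 elements -> [1, 8, 12, 18]
Insert 18: shifted 0 elements -> [1, 8, 12, 18]


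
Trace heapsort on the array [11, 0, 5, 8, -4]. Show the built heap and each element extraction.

Build heap: [11, 8, 5, 0, -4]
Extract 11: [8, 0, 5, -4, 11]
Extract 8: [5, 0, -4, 8, 11]
Extract 5: [0, -4, 5, 8, 11]
Extract 0: [-4, 0, 5, 8, 11]


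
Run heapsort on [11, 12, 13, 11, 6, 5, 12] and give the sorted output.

Build heap: [13, 12, 12, 11, 6, 5, 11]
Extract 13: [12, 11, 12, 11, 6, 5, 13]
Extract 12: [12, 11, 5, 11, 6, 12, 13]
Extract 12: [11, 11, 5, 6, 12, 12, 13]
Extract 11: [11, 6, 5, 11, 12, 12, 13]
Extract 11: [6, 5, 11, 11, 12, 12, 13]
Extract 6: [5, 6, 11, 11, 12, 12, 13]


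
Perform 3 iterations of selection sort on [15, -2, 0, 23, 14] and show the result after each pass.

Pass 1: Select minimum -2 at index 1, swap -> [-2, 15, 0, 23, 14]
Pass 2: Select minimum 0 at index 2, swap -> [-2, 0, 15, 23, 14]
Pass 3: Select minimum 14 at index 4, swap -> [-2, 0, 14, 23, 15]


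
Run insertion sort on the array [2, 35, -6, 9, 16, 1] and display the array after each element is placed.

First element 2 is already 'sorted'
Insert 35: shifted 0 elements -> [2, 35, -6, 9, 16, 1]
Insert -6: shifted 2 elements -> [-6, 2, 35, 9, 16, 1]
Insert 9: shifted 1 elements -> [-6, 2, 9, 35, 16, 1]
Insert 16: shifted 1 elements -> [-6, 2, 9, 16, 35, 1]
Insert 1: shifted 4 elements -> [-6, 1, 2, 9, 16, 35]


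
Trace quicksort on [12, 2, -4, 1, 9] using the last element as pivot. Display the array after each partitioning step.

Partition 1: pivot=9 at index 3 -> [2, -4, 1, 9, 12]
Partition 2: pivot=1 at index 1 -> [-4, 1, 2, 9, 12]


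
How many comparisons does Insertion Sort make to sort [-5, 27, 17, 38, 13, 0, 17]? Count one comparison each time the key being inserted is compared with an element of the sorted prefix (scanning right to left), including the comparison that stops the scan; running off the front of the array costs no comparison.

Insert 27: -5 <= 27 (stop) = 1 comparison(s) -> [-5, 27, 17, 38, 13, 0, 17]
Insert 17: 27 > 17 (shift), -5 <= 17 (stop) = 2 comparison(s) -> [-5, 17, 27, 38, 13, 0, 17]
Insert 38: 27 <= 38 (stop) = 1 comparison(s) -> [-5, 17, 27, 38, 13, 0, 17]
Insert 13: 38 > 13 (shift), 27 > 13 (shift), 17 > 13 (shift), -5 <= 13 (stop) = 4 comparison(s) -> [-5, 13, 17, 27, 38, 0, 17]
Insert 0: 38 > 0 (shift), 27 > 0 (shift), 17 > 0 (shift), 13 > 0 (shift), -5 <= 0 (stop) = 5 comparison(s) -> [-5, 0, 13, 17, 27, 38, 17]
Insert 17: 38 > 17 (shift), 27 > 17 (shift), 17 <= 17 (stop) = 3 comparison(s) -> [-5, 0, 13, 17, 17, 27, 38]
Total comparisons: 1 + 2 + 1 + 4 + 5 + 3 = 16


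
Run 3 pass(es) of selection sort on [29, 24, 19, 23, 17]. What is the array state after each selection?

Pass 1: Select minimum 17 at index 4, swap -> [17, 24, 19, 23, 29]
Pass 2: Select minimum 19 at index 2, swap -> [17, 19, 24, 23, 29]
Pass 3: Select minimum 23 at index 3, swap -> [17, 19, 23, 24, 29]


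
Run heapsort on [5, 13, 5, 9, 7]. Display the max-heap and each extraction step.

Build heap: [13, 9, 5, 5, 7]
Extract 13: [9, 7, 5, 5, 13]
Extract 9: [7, 5, 5, 9, 13]
Extract 7: [5, 5, 7, 9, 13]
Extract 5: [5, 5, 7, 9, 13]


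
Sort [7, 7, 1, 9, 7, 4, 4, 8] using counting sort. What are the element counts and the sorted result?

Count array: [0, 1, 0, 0, 2, 0, 0, 3, 1, 1]
(count[i] = number of elements equal to i)
Cumulative count: [0, 1, 1, 1, 3, 3, 3, 6, 7, 8]
Sorted: [1, 4, 4, 7, 7, 7, 8, 9]


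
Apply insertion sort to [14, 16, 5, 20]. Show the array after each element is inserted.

First element 14 is already 'sorted'
Insert 16: shifted 0 elements -> [14, 16, 5, 20]
Insert 5: shifted 2 elements -> [5, 14, 16, 20]
Insert 20: shifted 0 elements -> [5, 14, 16, 20]


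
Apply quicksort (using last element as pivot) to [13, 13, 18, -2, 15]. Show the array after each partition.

Partition 1: pivot=15 at index 3 -> [13, 13, -2, 15, 18]
Partition 2: pivot=-2 at index 0 -> [-2, 13, 13, 15, 18]
Partition 3: pivot=13 at index 2 -> [-2, 13, 13, 15, 18]


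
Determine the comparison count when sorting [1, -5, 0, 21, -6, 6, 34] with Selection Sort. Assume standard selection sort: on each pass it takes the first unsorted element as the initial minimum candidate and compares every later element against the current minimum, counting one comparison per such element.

Pass 1: scan indices 1..6 for the minimum = 6 comparison(s); min is -6, place at index 0 -> [-6, -5, 0, 21, 1, 6, 34]
Pass 2: scan indices 2..6 for the minimum = 5 comparison(s); min is -5, place at index 1 -> [-6, -5, 0, 21, 1, 6, 34]
Pass 3: scan indices 3..6 for the minimum = 4 comparison(s); min is 0, place at index 2 -> [-6, -5, 0, 21, 1, 6, 34]
Pass 4: scan indices 4..6 for the minimum = 3 comparison(s); min is 1, place at index 3 -> [-6, -5, 0, 1, 21, 6, 34]
Pass 5: scan indices 5..6 for the minimum = 2 comparison(s); min is 6, place at index 4 -> [-6, -5, 0, 1, 6, 21, 34]
Pass 6: scan indices 6..6 for the minimum = 1 comparison(s); min is 21, place at index 5 -> [-6, -5, 0, 1, 6, 21, 34]
Selection sort always scans the whole unsorted suffix, so the count is (n-1) + (n-2) + ... + 1 = n(n-1)/2 = 7*6/2 = 21 regardless of the input order.
Total comparisons: 6 + 5 + 4 + 3 + 2 + 1 = 21


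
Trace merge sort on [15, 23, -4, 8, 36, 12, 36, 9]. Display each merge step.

Divide and conquer:
  Merge [15] + [23] -> [15, 23]
  Merge [-4] + [8] -> [-4, 8]
  Merge [15, 23] + [-4, 8] -> [-4, 8, 15, 23]
  Merge [36] + [12] -> [12, 36]
  Merge [36] + [9] -> [9, 36]
  Merge [12, 36] + [9, 36] -> [9, 12, 36, 36]
  Merge [-4, 8, 15, 23] + [9, 12, 36, 36] -> [-4, 8, 9, 12, 15, 23, 36, 36]


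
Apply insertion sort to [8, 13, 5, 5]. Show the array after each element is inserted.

First element 8 is already 'sorted'
Insert 13: shifted 0 elements -> [8, 13, 5, 5]
Insert 5: shifted 2 elements -> [5, 8, 13, 5]
Insert 5: shifted 2 elements -> [5, 5, 8, 13]


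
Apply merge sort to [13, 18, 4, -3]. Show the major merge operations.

Divide and conquer:
  Merge [13] + [18] -> [13, 18]
  Merge [4] + [-3] -> [-3, 4]
  Merge [13, 18] + [-3, 4] -> [-3, 4, 13, 18]


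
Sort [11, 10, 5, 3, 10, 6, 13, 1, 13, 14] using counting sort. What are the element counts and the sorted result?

Count array: [0, 1, 0, 1, 0, 1, 1, 0, 0, 0, 2, 1, 0, 2, 1]
(count[i] = number of elements equal to i)
Cumulative count: [0, 1, 1, 2, 2, 3, 4, 4, 4, 4, 6, 7, 7, 9, 10]
Sorted: [1, 3, 5, 6, 10, 10, 11, 13, 13, 14]


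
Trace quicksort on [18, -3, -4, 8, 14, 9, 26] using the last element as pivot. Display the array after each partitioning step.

Partition 1: pivot=26 at index 6 -> [18, -3, -4, 8, 14, 9, 26]
Partition 2: pivot=9 at index 3 -> [-3, -4, 8, 9, 14, 18, 26]
Partition 3: pivot=8 at index 2 -> [-3, -4, 8, 9, 14, 18, 26]
Partition 4: pivot=-4 at index 0 -> [-4, -3, 8, 9, 14, 18, 26]
Partition 5: pivot=18 at index 5 -> [-4, -3, 8, 9, 14, 18, 26]


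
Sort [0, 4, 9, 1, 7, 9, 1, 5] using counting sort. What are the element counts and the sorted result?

Count array: [1, 2, 0, 0, 1, 1, 0, 1, 0, 2]
(count[i] = number of elements equal to i)
Cumulative count: [1, 3, 3, 3, 4, 5, 5, 6, 6, 8]
Sorted: [0, 1, 1, 4, 5, 7, 9, 9]


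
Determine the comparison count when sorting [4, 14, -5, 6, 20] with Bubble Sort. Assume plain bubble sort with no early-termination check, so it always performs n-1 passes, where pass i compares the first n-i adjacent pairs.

Pass 1: compare adjacent pairs (0,1)..(3,4) = 4 comparison(s), 2 swap(s) -> [4, -5, 6, 14, 20]
Pass 2: compare adjacent pairs (0,1)..(2,3) = 3 comparison(s), 1 swap(s) -> [-5, 4, 6, 14, 20]
Pass 3: compare adjacent pairs (0,1)..(1,2) = 2 comparison(s), 0 swap(s) -> [-5, 4, 6, 14, 20]
Pass 4: compare adjacent pairs (0,1)..(0,1) = 1 comparison(s), 0 swap(s) -> [-5, 4, 6, 14, 20]
Total comparisons: 4 + 3 + 2 + 1 = 10


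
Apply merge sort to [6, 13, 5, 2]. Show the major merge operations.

Divide and conquer:
  Merge [6] + [13] -> [6, 13]
  Merge [5] + [2] -> [2, 5]
  Merge [6, 13] + [2, 5] -> [2, 5, 6, 13]


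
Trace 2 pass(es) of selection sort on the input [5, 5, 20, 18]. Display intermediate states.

Pass 1: Select minimum 5 at index 0, swap -> [5, 5, 20, 18]
Pass 2: Select minimum 5 at index 1, swap -> [5, 5, 20, 18]


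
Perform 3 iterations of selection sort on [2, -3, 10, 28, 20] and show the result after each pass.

Pass 1: Select minimum -3 at index 1, swap -> [-3, 2, 10, 28, 20]
Pass 2: Select minimum 2 at index 1, swap -> [-3, 2, 10, 28, 20]
Pass 3: Select minimum 10 at index 2, swap -> [-3, 2, 10, 28, 20]


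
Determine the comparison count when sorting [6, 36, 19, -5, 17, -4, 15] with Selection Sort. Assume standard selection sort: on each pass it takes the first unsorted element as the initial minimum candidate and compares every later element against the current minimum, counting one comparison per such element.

Pass 1: scan indices 1..6 for the minimum = 6 comparison(s); min is -5, place at index 0 -> [-5, 36, 19, 6, 17, -4, 15]
Pass 2: scan indices 2..6 for the minimum = 5 comparison(s); min is -4, place at index 1 -> [-5, -4, 19, 6, 17, 36, 15]
Pass 3: scan indices 3..6 for the minimum = 4 comparison(s); min is 6, place at index 2 -> [-5, -4, 6, 19, 17, 36, 15]
Pass 4: scan indices 4..6 for the minimum = 3 comparison(s); min is 15, place at index 3 -> [-5, -4, 6, 15, 17, 36, 19]
Pass 5: scan indices 5..6 for the minimum = 2 comparison(s); min is 17, place at index 4 -> [-5, -4, 6, 15, 17, 36, 19]
Pass 6: scan indices 6..6 for the minimum = 1 comparison(s); min is 19, place at index 5 -> [-5, -4, 6, 15, 17, 19, 36]
Selection sort always scans the whole unsorted suffix, so the count is (n-1) + (n-2) + ... + 1 = n(n-1)/2 = 7*6/2 = 21 regardless of the input order.
Total comparisons: 6 + 5 + 4 + 3 + 2 + 1 = 21


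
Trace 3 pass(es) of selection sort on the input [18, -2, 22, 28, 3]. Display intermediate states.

Pass 1: Select minimum -2 at index 1, swap -> [-2, 18, 22, 28, 3]
Pass 2: Select minimum 3 at index 4, swap -> [-2, 3, 22, 28, 18]
Pass 3: Select minimum 18 at index 4, swap -> [-2, 3, 18, 28, 22]


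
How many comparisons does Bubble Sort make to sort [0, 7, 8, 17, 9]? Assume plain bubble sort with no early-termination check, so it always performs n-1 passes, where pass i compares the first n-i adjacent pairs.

Pass 1: compare adjacent pairs (0,1)..(3,4) = 4 comparison(s), 1 swap(s) -> [0, 7, 8, 9, 17]
Pass 2: compare adjacent pairs (0,1)..(2,3) = 3 comparison(s), 0 swap(s) -> [0, 7, 8, 9, 17]
Pass 3: compare adjacent pairs (0,1)..(1,2) = 2 comparison(s), 0 swap(s) -> [0, 7, 8, 9, 17]
Pass 4: compare adjacent pairs (0,1)..(0,1) = 1 comparison(s), 0 swap(s) -> [0, 7, 8, 9, 17]
Total comparisons: 4 + 3 + 2 + 1 = 10


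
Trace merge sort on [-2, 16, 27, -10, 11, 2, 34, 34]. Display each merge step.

Divide and conquer:
  Merge [-2] + [16] -> [-2, 16]
  Merge [27] + [-10] -> [-10, 27]
  Merge [-2, 16] + [-10, 27] -> [-10, -2, 16, 27]
  Merge [11] + [2] -> [2, 11]
  Merge [34] + [34] -> [34, 34]
  Merge [2, 11] + [34, 34] -> [2, 11, 34, 34]
  Merge [-10, -2, 16, 27] + [2, 11, 34, 34] -> [-10, -2, 2, 11, 16, 27, 34, 34]


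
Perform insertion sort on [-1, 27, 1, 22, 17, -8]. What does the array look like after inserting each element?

First element -1 is already 'sorted'
Insert 27: shifted 0 elements -> [-1, 27, 1, 22, 17, -8]
Insert 1: shifted 1 elements -> [-1, 1, 27, 22, 17, -8]
Insert 22: shifted 1 elements -> [-1, 1, 22, 27, 17, -8]
Insert 17: shifted 2 elements -> [-1, 1, 17, 22, 27, -8]
Insert -8: shifted 5 elements -> [-8, -1, 1, 17, 22, 27]


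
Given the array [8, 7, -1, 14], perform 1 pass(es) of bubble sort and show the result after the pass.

After pass 1: [7, -1, 8, 14] (2 swaps)
Total swaps: 2


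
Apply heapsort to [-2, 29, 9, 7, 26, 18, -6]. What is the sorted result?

Build heap: [29, 26, 18, 7, -2, 9, -6]
Extract 29: [26, 7, 18, -6, -2, 9, 29]
Extract 26: [18, 7, 9, -6, -2, 26, 29]
Extract 18: [9, 7, -2, -6, 18, 26, 29]
Extract 9: [7, -6, -2, 9, 18, 26, 29]
Extract 7: [-2, -6, 7, 9, 18, 26, 29]
Extract -2: [-6, -2, 7, 9, 18, 26, 29]


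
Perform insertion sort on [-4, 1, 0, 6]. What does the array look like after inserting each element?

First element -4 is already 'sorted'
Insert 1: shifted 0 elements -> [-4, 1, 0, 6]
Insert 0: shifted 1 elements -> [-4, 0, 1, 6]
Insert 6: shifted 0 elements -> [-4, 0, 1, 6]


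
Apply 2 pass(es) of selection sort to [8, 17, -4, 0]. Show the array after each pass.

Pass 1: Select minimum -4 at index 2, swap -> [-4, 17, 8, 0]
Pass 2: Select minimum 0 at index 3, swap -> [-4, 0, 8, 17]


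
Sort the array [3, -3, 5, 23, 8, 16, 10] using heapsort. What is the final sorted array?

Build heap: [23, 8, 16, -3, 3, 5, 10]
Extract 23: [16, 8, 10, -3, 3, 5, 23]
Extract 16: [10, 8, 5, -3, 3, 16, 23]
Extract 10: [8, 3, 5, -3, 10, 16, 23]
Extract 8: [5, 3, -3, 8, 10, 16, 23]
Extract 5: [3, -3, 5, 8, 10, 16, 23]
Extract 3: [-3, 3, 5, 8, 10, 16, 23]


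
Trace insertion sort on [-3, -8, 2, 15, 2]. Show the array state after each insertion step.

First element -3 is already 'sorted'
Insert -8: shifted 1 elements -> [-8, -3, 2, 15, 2]
Insert 2: shifted 0 elements -> [-8, -3, 2, 15, 2]
Insert 15: shifted 0 elements -> [-8, -3, 2, 15, 2]
Insert 2: shifted 1 elements -> [-8, -3, 2, 2, 15]


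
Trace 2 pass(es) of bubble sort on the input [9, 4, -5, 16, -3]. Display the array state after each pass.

After pass 1: [4, -5, 9, -3, 16] (3 swaps)
After pass 2: [-5, 4, -3, 9, 16] (2 swaps)
Total swaps: 5


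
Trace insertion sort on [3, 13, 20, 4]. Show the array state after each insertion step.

First element 3 is already 'sorted'
Insert 13: shifted 0 elements -> [3, 13, 20, 4]
Insert 20: shifted 0 elements -> [3, 13, 20, 4]
Insert 4: shifted 2 elements -> [3, 4, 13, 20]


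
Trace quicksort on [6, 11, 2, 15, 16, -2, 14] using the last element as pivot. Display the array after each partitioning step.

Partition 1: pivot=14 at index 4 -> [6, 11, 2, -2, 14, 15, 16]
Partition 2: pivot=-2 at index 0 -> [-2, 11, 2, 6, 14, 15, 16]
Partition 3: pivot=6 at index 2 -> [-2, 2, 6, 11, 14, 15, 16]
Partition 4: pivot=16 at index 6 -> [-2, 2, 6, 11, 14, 15, 16]


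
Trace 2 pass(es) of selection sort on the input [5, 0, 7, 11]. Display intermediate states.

Pass 1: Select minimum 0 at index 1, swap -> [0, 5, 7, 11]
Pass 2: Select minimum 5 at index 1, swap -> [0, 5, 7, 11]


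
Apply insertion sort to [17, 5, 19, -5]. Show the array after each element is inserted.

First element 17 is already 'sorted'
Insert 5: shifted 1 elements -> [5, 17, 19, -5]
Insert 19: shifted 0 elements -> [5, 17, 19, -5]
Insert -5: shifted 3 elements -> [-5, 5, 17, 19]


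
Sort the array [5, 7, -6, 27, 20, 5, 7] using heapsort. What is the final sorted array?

Build heap: [27, 20, 7, 7, 5, 5, -6]
Extract 27: [20, 7, 7, -6, 5, 5, 27]
Extract 20: [7, 5, 7, -6, 5, 20, 27]
Extract 7: [7, 5, 5, -6, 7, 20, 27]
Extract 7: [5, -6, 5, 7, 7, 20, 27]
Extract 5: [5, -6, 5, 7, 7, 20, 27]
Extract 5: [-6, 5, 5, 7, 7, 20, 27]


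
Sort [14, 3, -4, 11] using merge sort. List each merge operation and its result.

Divide and conquer:
  Merge [14] + [3] -> [3, 14]
  Merge [-4] + [11] -> [-4, 11]
  Merge [3, 14] + [-4, 11] -> [-4, 3, 11, 14]


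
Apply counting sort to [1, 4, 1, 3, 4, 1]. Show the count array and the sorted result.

Count array: [0, 3, 0, 1, 2]
(count[i] = number of elements equal to i)
Cumulative count: [0, 3, 3, 4, 6]
Sorted: [1, 1, 1, 3, 4, 4]


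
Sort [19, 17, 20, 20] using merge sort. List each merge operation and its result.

Divide and conquer:
  Merge [19] + [17] -> [17, 19]
  Merge [20] + [20] -> [20, 20]
  Merge [17, 19] + [20, 20] -> [17, 19, 20, 20]


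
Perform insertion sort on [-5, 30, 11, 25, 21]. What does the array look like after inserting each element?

First element -5 is already 'sorted'
Insert 30: shifted 0 elements -> [-5, 30, 11, 25, 21]
Insert 11: shifted 1 elements -> [-5, 11, 30, 25, 21]
Insert 25: shifted 1 elements -> [-5, 11, 25, 30, 21]
Insert 21: shifted 2 elements -> [-5, 11, 21, 25, 30]


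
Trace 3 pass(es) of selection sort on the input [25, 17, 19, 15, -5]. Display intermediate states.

Pass 1: Select minimum -5 at index 4, swap -> [-5, 17, 19, 15, 25]
Pass 2: Select minimum 15 at index 3, swap -> [-5, 15, 19, 17, 25]
Pass 3: Select minimum 17 at index 3, swap -> [-5, 15, 17, 19, 25]


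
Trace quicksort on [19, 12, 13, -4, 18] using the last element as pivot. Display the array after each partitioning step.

Partition 1: pivot=18 at index 3 -> [12, 13, -4, 18, 19]
Partition 2: pivot=-4 at index 0 -> [-4, 13, 12, 18, 19]
Partition 3: pivot=12 at index 1 -> [-4, 12, 13, 18, 19]


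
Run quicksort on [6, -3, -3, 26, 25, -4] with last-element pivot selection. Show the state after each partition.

Partition 1: pivot=-4 at index 0 -> [-4, -3, -3, 26, 25, 6]
Partition 2: pivot=6 at index 3 -> [-4, -3, -3, 6, 25, 26]
Partition 3: pivot=-3 at index 2 -> [-4, -3, -3, 6, 25, 26]
Partition 4: pivot=26 at index 5 -> [-4, -3, -3, 6, 25, 26]


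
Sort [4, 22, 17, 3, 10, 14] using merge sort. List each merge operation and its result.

Divide and conquer:
  Merge [22] + [17] -> [17, 22]
  Merge [4] + [17, 22] -> [4, 17, 22]
  Merge [10] + [14] -> [10, 14]
  Merge [3] + [10, 14] -> [3, 10, 14]
  Merge [4, 17, 22] + [3, 10, 14] -> [3, 4, 10, 14, 17, 22]


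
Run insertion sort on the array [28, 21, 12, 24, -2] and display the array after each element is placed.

First element 28 is already 'sorted'
Insert 21: shifted 1 elements -> [21, 28, 12, 24, -2]
Insert 12: shifted 2 elements -> [12, 21, 28, 24, -2]
Insert 24: shifted 1 elements -> [12, 21, 24, 28, -2]
Insert -2: shifted 4 elements -> [-2, 12, 21, 24, 28]


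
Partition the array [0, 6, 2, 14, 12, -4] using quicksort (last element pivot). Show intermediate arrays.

Partition 1: pivot=-4 at index 0 -> [-4, 6, 2, 14, 12, 0]
Partition 2: pivot=0 at index 1 -> [-4, 0, 2, 14, 12, 6]
Partition 3: pivot=6 at index 3 -> [-4, 0, 2, 6, 12, 14]
Partition 4: pivot=14 at index 5 -> [-4, 0, 2, 6, 12, 14]


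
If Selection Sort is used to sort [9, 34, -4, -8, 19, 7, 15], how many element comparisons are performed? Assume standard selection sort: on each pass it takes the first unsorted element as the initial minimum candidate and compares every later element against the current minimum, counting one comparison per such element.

Pass 1: scan indices 1..6 for the minimum = 6 comparison(s); min is -8, place at index 0 -> [-8, 34, -4, 9, 19, 7, 15]
Pass 2: scan indices 2..6 for the minimum = 5 comparison(s); min is -4, place at index 1 -> [-8, -4, 34, 9, 19, 7, 15]
Pass 3: scan indices 3..6 for the minimum = 4 comparison(s); min is 7, place at index 2 -> [-8, -4, 7, 9, 19, 34, 15]
Pass 4: scan indices 4..6 for the minimum = 3 comparison(s); min is 9, place at index 3 -> [-8, -4, 7, 9, 19, 34, 15]
Pass 5: scan indices 5..6 for the minimum = 2 comparison(s); min is 15, place at index 4 -> [-8, -4, 7, 9, 15, 34, 19]
Pass 6: scan indices 6..6 for the minimum = 1 comparison(s); min is 19, place at index 5 -> [-8, -4, 7, 9, 15, 19, 34]
Selection sort always scans the whole unsorted suffix, so the count is (n-1) + (n-2) + ... + 1 = n(n-1)/2 = 7*6/2 = 21 regardless of the input order.
Total comparisons: 6 + 5 + 4 + 3 + 2 + 1 = 21


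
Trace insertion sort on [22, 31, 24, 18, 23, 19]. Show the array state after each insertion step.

First element 22 is already 'sorted'
Insert 31: shifted 0 elements -> [22, 31, 24, 18, 23, 19]
Insert 24: shifted 1 elements -> [22, 24, 31, 18, 23, 19]
Insert 18: shifted 3 elements -> [18, 22, 24, 31, 23, 19]
Insert 23: shifted 2 elements -> [18, 22, 23, 24, 31, 19]
Insert 19: shifted 4 elements -> [18, 19, 22, 23, 24, 31]


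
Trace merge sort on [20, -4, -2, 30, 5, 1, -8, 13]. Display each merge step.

Divide and conquer:
  Merge [20] + [-4] -> [-4, 20]
  Merge [-2] + [30] -> [-2, 30]
  Merge [-4, 20] + [-2, 30] -> [-4, -2, 20, 30]
  Merge [5] + [1] -> [1, 5]
  Merge [-8] + [13] -> [-8, 13]
  Merge [1, 5] + [-8, 13] -> [-8, 1, 5, 13]
  Merge [-4, -2, 20, 30] + [-8, 1, 5, 13] -> [-8, -4, -2, 1, 5, 13, 20, 30]


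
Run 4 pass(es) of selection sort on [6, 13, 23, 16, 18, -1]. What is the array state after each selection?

Pass 1: Select minimum -1 at index 5, swap -> [-1, 13, 23, 16, 18, 6]
Pass 2: Select minimum 6 at index 5, swap -> [-1, 6, 23, 16, 18, 13]
Pass 3: Select minimum 13 at index 5, swap -> [-1, 6, 13, 16, 18, 23]
Pass 4: Select minimum 16 at index 3, swap -> [-1, 6, 13, 16, 18, 23]


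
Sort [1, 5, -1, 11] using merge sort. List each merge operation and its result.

Divide and conquer:
  Merge [1] + [5] -> [1, 5]
  Merge [-1] + [11] -> [-1, 11]
  Merge [1, 5] + [-1, 11] -> [-1, 1, 5, 11]


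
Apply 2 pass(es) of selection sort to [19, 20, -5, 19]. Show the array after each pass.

Pass 1: Select minimum -5 at index 2, swap -> [-5, 20, 19, 19]
Pass 2: Select minimum 19 at index 2, swap -> [-5, 19, 20, 19]


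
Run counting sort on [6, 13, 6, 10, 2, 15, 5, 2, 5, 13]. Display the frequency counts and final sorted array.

Count array: [0, 0, 2, 0, 0, 2, 2, 0, 0, 0, 1, 0, 0, 2, 0, 1]
(count[i] = number of elements equal to i)
Cumulative count: [0, 0, 2, 2, 2, 4, 6, 6, 6, 6, 7, 7, 7, 9, 9, 10]
Sorted: [2, 2, 5, 5, 6, 6, 10, 13, 13, 15]


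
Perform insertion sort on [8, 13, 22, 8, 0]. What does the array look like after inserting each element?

First element 8 is already 'sorted'
Insert 13: shifted 0 elements -> [8, 13, 22, 8, 0]
Insert 22: shifted 0 elements -> [8, 13, 22, 8, 0]
Insert 8: shifted 2 elements -> [8, 8, 13, 22, 0]
Insert 0: shifted 4 elements -> [0, 8, 8, 13, 22]


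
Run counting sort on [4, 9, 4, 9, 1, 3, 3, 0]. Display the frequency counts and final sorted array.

Count array: [1, 1, 0, 2, 2, 0, 0, 0, 0, 2]
(count[i] = number of elements equal to i)
Cumulative count: [1, 2, 2, 4, 6, 6, 6, 6, 6, 8]
Sorted: [0, 1, 3, 3, 4, 4, 9, 9]


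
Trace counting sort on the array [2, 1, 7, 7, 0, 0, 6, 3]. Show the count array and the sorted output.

Count array: [2, 1, 1, 1, 0, 0, 1, 2]
(count[i] = number of elements equal to i)
Cumulative count: [2, 3, 4, 5, 5, 5, 6, 8]
Sorted: [0, 0, 1, 2, 3, 6, 7, 7]


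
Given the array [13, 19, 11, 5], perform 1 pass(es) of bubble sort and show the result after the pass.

After pass 1: [13, 11, 5, 19] (2 swaps)
Total swaps: 2


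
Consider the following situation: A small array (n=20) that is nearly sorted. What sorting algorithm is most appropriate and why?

Best choice: Insertion sort
Reason: Insertion sort is O(n) for nearly sorted arrays and has low overhead


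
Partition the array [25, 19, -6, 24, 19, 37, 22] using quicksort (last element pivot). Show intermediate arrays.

Partition 1: pivot=22 at index 3 -> [19, -6, 19, 22, 25, 37, 24]
Partition 2: pivot=19 at index 2 -> [19, -6, 19, 22, 25, 37, 24]
Partition 3: pivot=-6 at index 0 -> [-6, 19, 19, 22, 25, 37, 24]
Partition 4: pivot=24 at index 4 -> [-6, 19, 19, 22, 24, 37, 25]
Partition 5: pivot=25 at index 5 -> [-6, 19, 19, 22, 24, 25, 37]


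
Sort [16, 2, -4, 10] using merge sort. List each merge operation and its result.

Divide and conquer:
  Merge [16] + [2] -> [2, 16]
  Merge [-4] + [10] -> [-4, 10]
  Merge [2, 16] + [-4, 10] -> [-4, 2, 10, 16]


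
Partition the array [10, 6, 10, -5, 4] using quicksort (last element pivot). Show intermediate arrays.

Partition 1: pivot=4 at index 1 -> [-5, 4, 10, 10, 6]
Partition 2: pivot=6 at index 2 -> [-5, 4, 6, 10, 10]
Partition 3: pivot=10 at index 4 -> [-5, 4, 6, 10, 10]


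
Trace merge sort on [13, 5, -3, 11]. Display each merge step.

Divide and conquer:
  Merge [13] + [5] -> [5, 13]
  Merge [-3] + [11] -> [-3, 11]
  Merge [5, 13] + [-3, 11] -> [-3, 5, 11, 13]


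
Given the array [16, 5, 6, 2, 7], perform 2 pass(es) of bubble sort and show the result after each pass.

After pass 1: [5, 6, 2, 7, 16] (4 swaps)
After pass 2: [5, 2, 6, 7, 16] (1 swaps)
Total swaps: 5


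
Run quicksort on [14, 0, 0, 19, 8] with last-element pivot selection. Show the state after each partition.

Partition 1: pivot=8 at index 2 -> [0, 0, 8, 19, 14]
Partition 2: pivot=0 at index 1 -> [0, 0, 8, 19, 14]
Partition 3: pivot=14 at index 3 -> [0, 0, 8, 14, 19]


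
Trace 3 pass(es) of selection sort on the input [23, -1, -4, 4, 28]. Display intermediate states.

Pass 1: Select minimum -4 at index 2, swap -> [-4, -1, 23, 4, 28]
Pass 2: Select minimum -1 at index 1, swap -> [-4, -1, 23, 4, 28]
Pass 3: Select minimum 4 at index 3, swap -> [-4, -1, 4, 23, 28]
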